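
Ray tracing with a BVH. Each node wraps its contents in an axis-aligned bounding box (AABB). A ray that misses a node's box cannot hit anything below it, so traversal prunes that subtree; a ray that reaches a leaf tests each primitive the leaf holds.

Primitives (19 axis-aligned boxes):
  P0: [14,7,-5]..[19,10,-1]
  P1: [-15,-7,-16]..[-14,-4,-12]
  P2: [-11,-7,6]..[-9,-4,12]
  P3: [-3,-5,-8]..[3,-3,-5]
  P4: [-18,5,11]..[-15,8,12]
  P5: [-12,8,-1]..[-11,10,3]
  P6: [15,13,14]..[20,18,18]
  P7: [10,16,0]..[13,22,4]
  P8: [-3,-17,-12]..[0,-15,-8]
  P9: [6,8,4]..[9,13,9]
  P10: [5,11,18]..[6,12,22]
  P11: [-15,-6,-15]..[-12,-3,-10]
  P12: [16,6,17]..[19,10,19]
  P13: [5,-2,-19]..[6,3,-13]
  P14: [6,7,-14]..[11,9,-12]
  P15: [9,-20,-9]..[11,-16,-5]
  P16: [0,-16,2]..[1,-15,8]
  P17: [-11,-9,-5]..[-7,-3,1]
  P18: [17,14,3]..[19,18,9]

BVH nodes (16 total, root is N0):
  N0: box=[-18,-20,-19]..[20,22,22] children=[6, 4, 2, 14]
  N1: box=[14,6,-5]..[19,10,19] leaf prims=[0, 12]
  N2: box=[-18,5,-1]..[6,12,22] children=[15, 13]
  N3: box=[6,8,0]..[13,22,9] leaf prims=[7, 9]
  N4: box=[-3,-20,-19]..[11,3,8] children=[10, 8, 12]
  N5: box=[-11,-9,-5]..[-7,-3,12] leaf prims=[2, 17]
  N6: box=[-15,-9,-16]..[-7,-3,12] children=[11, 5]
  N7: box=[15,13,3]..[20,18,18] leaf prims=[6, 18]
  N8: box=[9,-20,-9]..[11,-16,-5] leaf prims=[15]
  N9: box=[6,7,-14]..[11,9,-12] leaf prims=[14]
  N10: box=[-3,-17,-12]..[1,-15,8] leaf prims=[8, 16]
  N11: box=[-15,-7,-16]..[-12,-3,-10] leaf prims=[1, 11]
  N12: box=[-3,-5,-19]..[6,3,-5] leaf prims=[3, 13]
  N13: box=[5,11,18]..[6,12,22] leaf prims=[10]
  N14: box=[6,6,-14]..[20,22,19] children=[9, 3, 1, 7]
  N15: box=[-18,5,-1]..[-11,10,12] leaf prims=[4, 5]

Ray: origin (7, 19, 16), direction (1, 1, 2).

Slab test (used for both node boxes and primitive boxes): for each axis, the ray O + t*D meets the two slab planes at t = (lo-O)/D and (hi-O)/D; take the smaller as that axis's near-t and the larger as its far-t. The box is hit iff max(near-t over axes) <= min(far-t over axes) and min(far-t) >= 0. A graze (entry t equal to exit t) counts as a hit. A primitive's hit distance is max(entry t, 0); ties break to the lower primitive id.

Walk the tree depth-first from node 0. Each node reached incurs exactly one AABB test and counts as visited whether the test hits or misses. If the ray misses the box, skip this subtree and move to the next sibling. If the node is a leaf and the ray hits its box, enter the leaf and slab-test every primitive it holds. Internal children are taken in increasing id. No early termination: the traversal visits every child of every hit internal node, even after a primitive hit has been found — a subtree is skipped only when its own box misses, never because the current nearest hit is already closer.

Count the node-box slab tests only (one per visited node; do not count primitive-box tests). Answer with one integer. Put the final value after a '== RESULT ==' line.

Traverse from the root:
N0 x:[-25,13] y:[-39,3] z:[-35/2,3] -> hit [-35/2,3], descend [2, 4, 6, 14]
  N2 x:[-25,-1] y:[-14,-7] z:[-17/2,3] -> miss, prune
  N4 x:[-10,4] y:[-39,-16] z:[-35/2,-4] -> miss, prune
  N6 x:[-22,-14] y:[-28,-22] z:[-16,-2] -> miss, prune
  N14 x:[-1,13] y:[-13,3] z:[-15,3/2] -> hit [-1,3/2], descend [1, 3, 7, 9]
    N1 x:[7,12] y:[-13,-9] z:[-21/2,3/2] -> miss, prune
    N3 x:[-1,6] y:[-11,3] z:[-8,-7/2] -> miss, prune
    N7 x:[8,13] y:[-6,-1] z:[-13/2,1] -> miss, prune
    N9 x:[-1,4] y:[-12,-10] z:[-15,-14] -> miss, prune

order=[0, 2, 4, 6, 14, 1, 3, 7, 9]  |boxes|=9  |leaves|=0  hit=miss

== RESULT ==
9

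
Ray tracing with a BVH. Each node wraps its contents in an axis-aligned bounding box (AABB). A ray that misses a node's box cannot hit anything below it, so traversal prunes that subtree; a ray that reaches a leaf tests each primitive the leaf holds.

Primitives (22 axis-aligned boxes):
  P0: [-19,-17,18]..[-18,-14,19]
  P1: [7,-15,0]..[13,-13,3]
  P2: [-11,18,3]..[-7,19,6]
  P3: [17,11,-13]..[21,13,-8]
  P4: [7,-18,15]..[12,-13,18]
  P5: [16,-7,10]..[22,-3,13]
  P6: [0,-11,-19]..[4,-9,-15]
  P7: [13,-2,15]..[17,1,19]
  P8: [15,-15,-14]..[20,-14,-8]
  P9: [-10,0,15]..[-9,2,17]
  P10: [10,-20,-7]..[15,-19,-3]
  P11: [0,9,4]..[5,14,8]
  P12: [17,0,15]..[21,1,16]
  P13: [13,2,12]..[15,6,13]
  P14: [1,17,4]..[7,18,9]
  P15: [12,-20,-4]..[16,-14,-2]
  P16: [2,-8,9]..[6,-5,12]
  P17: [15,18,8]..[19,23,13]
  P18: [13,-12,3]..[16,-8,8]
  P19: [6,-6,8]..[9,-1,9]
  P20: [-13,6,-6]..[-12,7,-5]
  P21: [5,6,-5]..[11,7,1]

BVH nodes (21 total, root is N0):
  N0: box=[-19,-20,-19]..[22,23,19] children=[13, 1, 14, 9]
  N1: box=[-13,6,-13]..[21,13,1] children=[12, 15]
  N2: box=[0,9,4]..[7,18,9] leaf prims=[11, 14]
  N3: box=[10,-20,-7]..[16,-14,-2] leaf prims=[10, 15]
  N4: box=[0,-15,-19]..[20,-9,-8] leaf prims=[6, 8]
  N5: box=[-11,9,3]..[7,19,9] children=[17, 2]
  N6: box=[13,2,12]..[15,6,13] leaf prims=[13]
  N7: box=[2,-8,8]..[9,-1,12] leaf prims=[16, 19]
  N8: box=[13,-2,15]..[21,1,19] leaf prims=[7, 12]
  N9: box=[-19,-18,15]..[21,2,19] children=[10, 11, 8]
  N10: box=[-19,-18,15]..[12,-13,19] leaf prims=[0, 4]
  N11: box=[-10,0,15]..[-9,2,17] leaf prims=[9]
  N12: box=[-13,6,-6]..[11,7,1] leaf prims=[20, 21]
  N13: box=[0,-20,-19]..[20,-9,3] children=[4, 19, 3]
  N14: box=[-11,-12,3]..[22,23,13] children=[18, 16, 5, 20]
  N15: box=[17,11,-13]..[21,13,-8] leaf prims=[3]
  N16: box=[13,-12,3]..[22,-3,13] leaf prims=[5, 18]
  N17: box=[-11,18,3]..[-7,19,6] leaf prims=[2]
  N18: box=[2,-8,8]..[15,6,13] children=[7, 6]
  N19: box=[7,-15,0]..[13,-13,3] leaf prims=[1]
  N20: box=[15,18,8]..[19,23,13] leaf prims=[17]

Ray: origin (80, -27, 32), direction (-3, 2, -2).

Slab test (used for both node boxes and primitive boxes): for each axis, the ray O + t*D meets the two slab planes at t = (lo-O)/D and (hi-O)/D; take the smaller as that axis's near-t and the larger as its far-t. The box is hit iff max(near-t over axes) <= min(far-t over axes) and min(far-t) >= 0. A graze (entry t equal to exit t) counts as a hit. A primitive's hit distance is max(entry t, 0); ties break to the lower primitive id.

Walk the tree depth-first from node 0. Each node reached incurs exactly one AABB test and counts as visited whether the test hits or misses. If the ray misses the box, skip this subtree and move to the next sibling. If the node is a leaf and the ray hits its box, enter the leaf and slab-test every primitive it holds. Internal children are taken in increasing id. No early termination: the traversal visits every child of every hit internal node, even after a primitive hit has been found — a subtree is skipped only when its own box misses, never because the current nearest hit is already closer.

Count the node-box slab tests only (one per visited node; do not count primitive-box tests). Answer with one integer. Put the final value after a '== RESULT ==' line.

Walk:
N0 x:[58/3,33] y:[7/2,25] z:[13/2,51/2] -> hit [58/3,25], descend [1, 9, 13, 14]
  N1 x:[59/3,31] y:[33/2,20] z:[31/2,45/2] -> hit [59/3,20], descend [12, 15]
    N12 x:[23,31] y:[33/2,17] z:[31/2,19] -> miss, prune
    N15 x:[59/3,21] y:[19,20] z:[20,45/2] -> hit [20,20] leaf, test {P3@t=20}
  N9 x:[59/3,33] y:[9/2,29/2] z:[13/2,17/2] -> miss, prune
  N13 x:[20,80/3] y:[7/2,9] z:[29/2,51/2] -> miss, prune
  N14 x:[58/3,91/3] y:[15/2,25] z:[19/2,29/2] -> miss, prune

order=[0, 1, 12, 15, 9, 13, 14]  |boxes|=7  |leaves|=1  hit=P3

== RESULT ==
7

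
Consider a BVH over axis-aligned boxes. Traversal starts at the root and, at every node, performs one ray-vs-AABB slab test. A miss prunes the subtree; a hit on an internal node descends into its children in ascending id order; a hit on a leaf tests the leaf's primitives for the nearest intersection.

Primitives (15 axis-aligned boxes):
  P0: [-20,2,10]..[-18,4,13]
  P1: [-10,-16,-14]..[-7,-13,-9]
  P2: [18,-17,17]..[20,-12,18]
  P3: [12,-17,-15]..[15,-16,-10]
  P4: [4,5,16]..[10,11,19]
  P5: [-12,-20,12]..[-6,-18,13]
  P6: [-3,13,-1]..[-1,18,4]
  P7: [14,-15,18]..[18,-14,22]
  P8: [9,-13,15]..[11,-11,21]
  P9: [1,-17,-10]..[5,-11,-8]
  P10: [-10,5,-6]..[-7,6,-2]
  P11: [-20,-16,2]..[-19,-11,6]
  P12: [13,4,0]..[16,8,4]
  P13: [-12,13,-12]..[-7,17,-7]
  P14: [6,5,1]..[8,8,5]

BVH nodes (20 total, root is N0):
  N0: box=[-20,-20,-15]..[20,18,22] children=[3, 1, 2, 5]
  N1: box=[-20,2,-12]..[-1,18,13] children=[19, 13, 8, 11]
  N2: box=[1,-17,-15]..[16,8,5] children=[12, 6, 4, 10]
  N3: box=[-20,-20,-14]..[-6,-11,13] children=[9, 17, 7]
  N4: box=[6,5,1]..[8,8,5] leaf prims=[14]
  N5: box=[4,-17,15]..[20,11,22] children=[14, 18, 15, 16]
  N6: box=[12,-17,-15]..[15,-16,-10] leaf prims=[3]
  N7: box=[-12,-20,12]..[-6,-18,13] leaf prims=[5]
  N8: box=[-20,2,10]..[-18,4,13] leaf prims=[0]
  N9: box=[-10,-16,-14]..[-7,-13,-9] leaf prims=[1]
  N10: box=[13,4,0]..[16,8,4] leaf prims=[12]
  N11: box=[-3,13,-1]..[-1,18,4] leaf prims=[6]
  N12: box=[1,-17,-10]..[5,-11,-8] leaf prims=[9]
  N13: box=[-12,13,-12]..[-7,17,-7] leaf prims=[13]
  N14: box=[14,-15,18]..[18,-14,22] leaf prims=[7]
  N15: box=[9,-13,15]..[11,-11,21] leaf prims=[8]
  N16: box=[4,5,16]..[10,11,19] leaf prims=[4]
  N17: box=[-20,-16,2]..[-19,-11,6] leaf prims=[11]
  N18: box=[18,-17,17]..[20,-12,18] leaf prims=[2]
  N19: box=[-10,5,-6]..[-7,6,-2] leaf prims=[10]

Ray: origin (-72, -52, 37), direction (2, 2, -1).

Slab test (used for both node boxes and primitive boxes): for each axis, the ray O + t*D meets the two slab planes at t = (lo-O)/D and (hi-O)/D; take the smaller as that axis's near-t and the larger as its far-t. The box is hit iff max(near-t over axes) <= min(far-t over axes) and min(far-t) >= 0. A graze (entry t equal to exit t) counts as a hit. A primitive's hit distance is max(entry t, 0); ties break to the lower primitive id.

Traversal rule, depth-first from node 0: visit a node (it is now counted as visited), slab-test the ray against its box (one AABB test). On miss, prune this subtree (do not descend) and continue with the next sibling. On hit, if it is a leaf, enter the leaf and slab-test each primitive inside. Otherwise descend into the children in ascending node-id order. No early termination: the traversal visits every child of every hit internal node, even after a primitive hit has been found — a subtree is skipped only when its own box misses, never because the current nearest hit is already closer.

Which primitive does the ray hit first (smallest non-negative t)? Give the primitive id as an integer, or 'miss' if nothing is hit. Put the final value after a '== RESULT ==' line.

Walk:
N0 x:[26,46] y:[16,35] z:[15,52] -> hit [26,35], descend [1, 2, 3, 5]
  N1 x:[26,71/2] y:[27,35] z:[24,49] -> hit [27,35], descend [8, 11, 13, 19]
    N8 x:[26,27] y:[27,28] z:[24,27] -> hit [27,27] leaf, test {P0@t=27}
    N11 x:[69/2,71/2] y:[65/2,35] z:[33,38] -> hit [69/2,35] leaf, test {P6@t=69/2}
    N13 x:[30,65/2] y:[65/2,69/2] z:[44,49] -> miss, prune
    N19 x:[31,65/2] y:[57/2,29] z:[39,43] -> miss, prune
  N2 x:[73/2,44] y:[35/2,30] z:[32,52] -> miss, prune
  N3 x:[26,33] y:[16,41/2] z:[24,51] -> miss, prune
  N5 x:[38,46] y:[35/2,63/2] z:[15,22] -> miss, prune

Summary -> nodes [0, 1, 8, 11, 13, 19, 2, 3, 5]; box-tests=9; leaf-entries=2; first=P0

== RESULT ==
0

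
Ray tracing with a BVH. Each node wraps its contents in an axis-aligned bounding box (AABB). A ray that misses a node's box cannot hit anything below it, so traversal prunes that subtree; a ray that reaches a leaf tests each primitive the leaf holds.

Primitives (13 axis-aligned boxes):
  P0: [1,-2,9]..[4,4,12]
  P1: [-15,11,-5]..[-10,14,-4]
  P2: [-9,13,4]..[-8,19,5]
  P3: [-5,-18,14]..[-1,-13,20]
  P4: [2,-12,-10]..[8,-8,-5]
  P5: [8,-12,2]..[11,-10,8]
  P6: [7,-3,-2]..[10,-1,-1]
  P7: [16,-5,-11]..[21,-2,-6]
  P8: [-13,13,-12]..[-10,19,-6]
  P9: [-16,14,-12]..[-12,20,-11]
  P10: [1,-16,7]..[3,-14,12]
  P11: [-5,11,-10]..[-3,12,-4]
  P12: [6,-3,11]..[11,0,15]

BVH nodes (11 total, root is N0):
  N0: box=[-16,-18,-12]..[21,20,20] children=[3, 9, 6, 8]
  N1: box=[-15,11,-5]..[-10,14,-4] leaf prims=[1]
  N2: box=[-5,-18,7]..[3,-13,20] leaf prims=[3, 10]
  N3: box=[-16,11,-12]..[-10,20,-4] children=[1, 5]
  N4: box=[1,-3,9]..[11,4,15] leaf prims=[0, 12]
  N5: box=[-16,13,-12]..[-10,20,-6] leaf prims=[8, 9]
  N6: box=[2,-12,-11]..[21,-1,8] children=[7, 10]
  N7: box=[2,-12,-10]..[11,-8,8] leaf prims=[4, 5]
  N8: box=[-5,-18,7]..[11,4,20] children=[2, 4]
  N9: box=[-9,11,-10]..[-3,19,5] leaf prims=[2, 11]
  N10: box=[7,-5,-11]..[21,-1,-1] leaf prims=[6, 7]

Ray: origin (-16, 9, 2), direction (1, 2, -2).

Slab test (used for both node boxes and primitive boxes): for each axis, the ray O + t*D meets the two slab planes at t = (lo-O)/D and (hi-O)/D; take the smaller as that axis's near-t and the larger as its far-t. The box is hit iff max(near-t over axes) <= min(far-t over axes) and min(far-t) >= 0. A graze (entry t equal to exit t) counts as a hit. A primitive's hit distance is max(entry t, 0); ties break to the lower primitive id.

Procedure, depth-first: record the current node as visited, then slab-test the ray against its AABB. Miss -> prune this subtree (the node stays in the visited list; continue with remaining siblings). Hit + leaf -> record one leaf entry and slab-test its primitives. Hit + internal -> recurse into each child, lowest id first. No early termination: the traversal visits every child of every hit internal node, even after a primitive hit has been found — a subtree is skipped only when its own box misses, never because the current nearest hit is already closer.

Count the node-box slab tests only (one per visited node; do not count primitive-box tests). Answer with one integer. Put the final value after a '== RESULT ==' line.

Trace the traversal:
N0 x:[0,37] y:[-27/2,11/2] z:[-9,7] -> hit [0,11/2], descend [3, 6, 8, 9]
  N3 x:[0,6] y:[1,11/2] z:[3,7] -> hit [3,11/2], descend [1, 5]
    N1 x:[1,6] y:[1,5/2] z:[3,7/2] -> miss, prune
    N5 x:[0,6] y:[2,11/2] z:[4,7] -> hit [4,11/2] leaf, test {P8@t=4, P9(miss)}
  N6 x:[18,37] y:[-21/2,-5] z:[-3,13/2] -> miss, prune
  N8 x:[11,27] y:[-27/2,-5/2] z:[-9,-5/2] -> miss, prune
  N9 x:[7,13] y:[1,5] z:[-3/2,6] -> miss, prune

Visited [0, 3, 1, 5, 6, 8, 9]. Tests: 7 box, 1 leaf. Nearest: P8.

== RESULT ==
7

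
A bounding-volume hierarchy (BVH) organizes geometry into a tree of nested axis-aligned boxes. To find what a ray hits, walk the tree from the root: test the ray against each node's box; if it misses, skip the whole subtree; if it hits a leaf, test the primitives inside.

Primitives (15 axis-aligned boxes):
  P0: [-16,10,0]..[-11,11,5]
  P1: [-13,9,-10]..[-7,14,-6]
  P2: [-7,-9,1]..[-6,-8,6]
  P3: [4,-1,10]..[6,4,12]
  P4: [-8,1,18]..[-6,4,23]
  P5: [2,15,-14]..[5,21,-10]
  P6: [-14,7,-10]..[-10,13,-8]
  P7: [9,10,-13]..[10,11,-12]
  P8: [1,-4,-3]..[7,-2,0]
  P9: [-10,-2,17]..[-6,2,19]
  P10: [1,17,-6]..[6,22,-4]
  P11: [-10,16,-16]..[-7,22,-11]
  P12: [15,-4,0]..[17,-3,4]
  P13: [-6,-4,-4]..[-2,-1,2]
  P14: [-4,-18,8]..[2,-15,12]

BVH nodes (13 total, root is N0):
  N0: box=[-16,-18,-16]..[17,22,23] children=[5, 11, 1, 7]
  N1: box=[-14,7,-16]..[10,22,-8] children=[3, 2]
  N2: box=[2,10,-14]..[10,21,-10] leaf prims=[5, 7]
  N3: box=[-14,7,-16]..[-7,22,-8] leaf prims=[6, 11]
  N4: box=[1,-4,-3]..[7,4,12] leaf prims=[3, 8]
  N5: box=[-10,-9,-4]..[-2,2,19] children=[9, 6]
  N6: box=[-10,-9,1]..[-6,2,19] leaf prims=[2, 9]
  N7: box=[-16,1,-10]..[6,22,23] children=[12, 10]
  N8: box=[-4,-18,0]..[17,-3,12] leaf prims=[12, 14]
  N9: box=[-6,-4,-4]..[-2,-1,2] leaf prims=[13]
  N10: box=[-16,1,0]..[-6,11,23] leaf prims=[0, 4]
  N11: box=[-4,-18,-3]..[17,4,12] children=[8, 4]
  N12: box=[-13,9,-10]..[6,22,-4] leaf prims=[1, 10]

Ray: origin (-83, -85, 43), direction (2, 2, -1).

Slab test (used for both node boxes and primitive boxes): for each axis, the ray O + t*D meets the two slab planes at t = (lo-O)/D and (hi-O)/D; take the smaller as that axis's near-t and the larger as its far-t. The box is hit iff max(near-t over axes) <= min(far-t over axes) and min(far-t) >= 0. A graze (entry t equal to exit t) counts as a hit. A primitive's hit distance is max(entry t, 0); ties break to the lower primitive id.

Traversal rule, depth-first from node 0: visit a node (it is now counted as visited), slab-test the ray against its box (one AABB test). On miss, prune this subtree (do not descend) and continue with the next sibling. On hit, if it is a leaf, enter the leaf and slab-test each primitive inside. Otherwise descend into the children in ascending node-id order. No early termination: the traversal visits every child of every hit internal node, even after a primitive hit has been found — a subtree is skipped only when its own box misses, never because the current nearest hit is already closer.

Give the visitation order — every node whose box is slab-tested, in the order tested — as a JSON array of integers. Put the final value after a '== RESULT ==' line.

Traverse from the root:
N0 x:[67/2,50] y:[67/2,107/2] z:[20,59] -> hit [67/2,50], descend [1, 5, 7, 11]
  N1 x:[69/2,93/2] y:[46,107/2] z:[51,59] -> miss, prune
  N5 x:[73/2,81/2] y:[38,87/2] z:[24,47] -> hit [38,81/2], descend [6, 9]
    N6 x:[73/2,77/2] y:[38,87/2] z:[24,42] -> hit [38,77/2] leaf, test {P2@t=38, P9(miss)}
    N9 x:[77/2,81/2] y:[81/2,42] z:[41,47] -> miss, prune
  N7 x:[67/2,89/2] y:[43,107/2] z:[20,53] -> hit [43,89/2], descend [10, 12]
    N10 x:[67/2,77/2] y:[43,48] z:[20,43] -> miss, prune
    N12 x:[35,89/2] y:[47,107/2] z:[47,53] -> miss, prune
  N11 x:[79/2,50] y:[67/2,89/2] z:[31,46] -> hit [79/2,89/2], descend [4, 8]
    N4 x:[42,45] y:[81/2,89/2] z:[31,46] -> hit [42,89/2] leaf, test {P3(miss), P8(miss)}
    N8 x:[79/2,50] y:[67/2,41] z:[31,43] -> hit [79/2,41] leaf, test {P12(miss), P14(miss)}

order=[0, 1, 5, 6, 9, 7, 10, 12, 11, 4, 8]  |boxes|=11  |leaves|=3  hit=P2

== RESULT ==
[0, 1, 5, 6, 9, 7, 10, 12, 11, 4, 8]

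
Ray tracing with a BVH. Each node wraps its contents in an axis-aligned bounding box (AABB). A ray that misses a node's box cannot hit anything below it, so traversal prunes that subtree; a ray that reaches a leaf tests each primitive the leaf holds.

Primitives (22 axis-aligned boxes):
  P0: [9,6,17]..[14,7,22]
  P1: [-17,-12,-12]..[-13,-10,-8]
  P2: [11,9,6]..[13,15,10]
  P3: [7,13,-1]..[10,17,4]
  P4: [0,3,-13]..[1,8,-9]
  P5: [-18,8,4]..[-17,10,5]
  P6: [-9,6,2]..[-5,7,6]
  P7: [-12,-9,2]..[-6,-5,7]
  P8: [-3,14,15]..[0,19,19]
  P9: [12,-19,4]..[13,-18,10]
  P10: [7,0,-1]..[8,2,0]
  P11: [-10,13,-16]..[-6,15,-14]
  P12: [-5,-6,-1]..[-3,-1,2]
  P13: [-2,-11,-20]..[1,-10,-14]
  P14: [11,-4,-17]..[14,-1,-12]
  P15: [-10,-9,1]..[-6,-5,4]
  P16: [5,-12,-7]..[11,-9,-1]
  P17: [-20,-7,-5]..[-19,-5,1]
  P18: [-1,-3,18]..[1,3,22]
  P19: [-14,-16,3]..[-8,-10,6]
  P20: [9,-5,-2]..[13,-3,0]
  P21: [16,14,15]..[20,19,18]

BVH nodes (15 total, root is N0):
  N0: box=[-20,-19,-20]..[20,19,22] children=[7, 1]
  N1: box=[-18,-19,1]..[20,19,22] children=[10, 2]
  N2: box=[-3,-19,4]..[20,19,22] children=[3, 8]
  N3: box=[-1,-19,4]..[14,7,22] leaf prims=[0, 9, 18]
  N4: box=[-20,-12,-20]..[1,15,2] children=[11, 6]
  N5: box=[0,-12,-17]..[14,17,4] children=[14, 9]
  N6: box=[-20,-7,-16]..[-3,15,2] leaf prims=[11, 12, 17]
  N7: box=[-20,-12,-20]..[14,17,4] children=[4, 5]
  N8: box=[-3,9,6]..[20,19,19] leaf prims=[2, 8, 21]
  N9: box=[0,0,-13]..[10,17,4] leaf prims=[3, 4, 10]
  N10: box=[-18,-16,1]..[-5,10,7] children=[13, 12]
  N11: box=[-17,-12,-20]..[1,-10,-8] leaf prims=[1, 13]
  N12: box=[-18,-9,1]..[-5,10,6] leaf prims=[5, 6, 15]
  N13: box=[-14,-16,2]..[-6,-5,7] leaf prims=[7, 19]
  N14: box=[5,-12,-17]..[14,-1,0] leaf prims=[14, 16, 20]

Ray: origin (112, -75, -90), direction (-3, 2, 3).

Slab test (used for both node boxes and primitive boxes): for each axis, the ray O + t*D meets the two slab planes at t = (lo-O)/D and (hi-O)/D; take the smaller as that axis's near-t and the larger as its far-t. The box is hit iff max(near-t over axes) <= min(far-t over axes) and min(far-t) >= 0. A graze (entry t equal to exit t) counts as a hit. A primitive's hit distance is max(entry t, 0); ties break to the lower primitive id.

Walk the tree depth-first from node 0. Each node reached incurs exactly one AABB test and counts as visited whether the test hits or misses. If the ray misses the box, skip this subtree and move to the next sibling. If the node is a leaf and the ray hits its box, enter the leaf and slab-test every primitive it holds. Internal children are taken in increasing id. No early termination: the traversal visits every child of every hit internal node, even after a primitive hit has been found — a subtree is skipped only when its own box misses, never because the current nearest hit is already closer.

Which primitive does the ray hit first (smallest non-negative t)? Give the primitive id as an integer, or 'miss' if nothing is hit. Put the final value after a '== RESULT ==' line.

Traverse from the root:
N0 x:[92/3,44] y:[28,47] z:[70/3,112/3] -> hit [92/3,112/3], descend [1, 7]
  N1 x:[92/3,130/3] y:[28,47] z:[91/3,112/3] -> hit [92/3,112/3], descend [2, 10]
    N2 x:[92/3,115/3] y:[28,47] z:[94/3,112/3] -> hit [94/3,112/3], descend [3, 8]
      N3 x:[98/3,113/3] y:[28,41] z:[94/3,112/3] -> hit [98/3,112/3] leaf, test {P0(miss), P9(miss), P18@t=37}
      N8 x:[92/3,115/3] y:[42,47] z:[32,109/3] -> miss, prune
    N10 x:[39,130/3] y:[59/2,85/2] z:[91/3,97/3] -> miss, prune
  N7 x:[98/3,44] y:[63/2,46] z:[70/3,94/3] -> miss, prune

Visited [0, 1, 2, 3, 8, 10, 7]. Tests: 7 box, 1 leaf. Nearest: P18.

== RESULT ==
18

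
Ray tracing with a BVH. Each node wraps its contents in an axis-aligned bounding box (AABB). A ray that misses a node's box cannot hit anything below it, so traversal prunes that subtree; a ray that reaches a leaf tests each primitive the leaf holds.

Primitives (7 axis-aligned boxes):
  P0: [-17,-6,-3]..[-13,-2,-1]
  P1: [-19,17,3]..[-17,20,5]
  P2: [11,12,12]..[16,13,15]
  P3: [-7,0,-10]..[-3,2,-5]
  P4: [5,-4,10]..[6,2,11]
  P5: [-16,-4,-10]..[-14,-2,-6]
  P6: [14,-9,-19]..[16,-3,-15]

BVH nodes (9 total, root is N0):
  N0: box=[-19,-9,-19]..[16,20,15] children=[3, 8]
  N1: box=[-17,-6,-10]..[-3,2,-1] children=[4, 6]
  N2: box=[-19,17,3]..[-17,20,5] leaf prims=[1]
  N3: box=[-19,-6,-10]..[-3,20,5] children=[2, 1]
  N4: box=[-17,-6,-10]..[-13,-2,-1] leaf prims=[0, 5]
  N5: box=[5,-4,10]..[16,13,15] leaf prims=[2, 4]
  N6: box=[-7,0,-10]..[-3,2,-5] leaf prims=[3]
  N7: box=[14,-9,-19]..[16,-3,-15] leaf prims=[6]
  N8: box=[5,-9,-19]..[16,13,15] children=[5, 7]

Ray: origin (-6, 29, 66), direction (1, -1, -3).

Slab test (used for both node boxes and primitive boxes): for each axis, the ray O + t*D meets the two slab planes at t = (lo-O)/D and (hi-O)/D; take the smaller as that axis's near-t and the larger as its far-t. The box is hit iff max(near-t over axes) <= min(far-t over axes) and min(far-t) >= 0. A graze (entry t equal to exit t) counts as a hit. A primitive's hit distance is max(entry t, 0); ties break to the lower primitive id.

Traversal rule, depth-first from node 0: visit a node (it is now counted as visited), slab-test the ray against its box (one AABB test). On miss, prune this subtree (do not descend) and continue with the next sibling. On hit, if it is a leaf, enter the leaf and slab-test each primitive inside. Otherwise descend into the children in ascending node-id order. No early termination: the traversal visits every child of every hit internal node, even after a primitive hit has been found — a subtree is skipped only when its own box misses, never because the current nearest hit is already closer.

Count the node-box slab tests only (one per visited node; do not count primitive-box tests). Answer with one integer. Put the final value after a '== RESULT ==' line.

Trace the traversal:
N0 x:[-13,22] y:[9,38] z:[17,85/3] -> hit [17,22], descend [3, 8]
  N3 x:[-13,3] y:[9,35] z:[61/3,76/3] -> miss, prune
  N8 x:[11,22] y:[16,38] z:[17,85/3] -> hit [17,22], descend [5, 7]
    N5 x:[11,22] y:[16,33] z:[17,56/3] -> hit [17,56/3] leaf, test {P2@t=17, P4(miss)}
    N7 x:[20,22] y:[32,38] z:[27,85/3] -> miss, prune

5 AABB tests over nodes [0, 3, 8, 5, 7]; 1 leaf entered; closest P2.

== RESULT ==
5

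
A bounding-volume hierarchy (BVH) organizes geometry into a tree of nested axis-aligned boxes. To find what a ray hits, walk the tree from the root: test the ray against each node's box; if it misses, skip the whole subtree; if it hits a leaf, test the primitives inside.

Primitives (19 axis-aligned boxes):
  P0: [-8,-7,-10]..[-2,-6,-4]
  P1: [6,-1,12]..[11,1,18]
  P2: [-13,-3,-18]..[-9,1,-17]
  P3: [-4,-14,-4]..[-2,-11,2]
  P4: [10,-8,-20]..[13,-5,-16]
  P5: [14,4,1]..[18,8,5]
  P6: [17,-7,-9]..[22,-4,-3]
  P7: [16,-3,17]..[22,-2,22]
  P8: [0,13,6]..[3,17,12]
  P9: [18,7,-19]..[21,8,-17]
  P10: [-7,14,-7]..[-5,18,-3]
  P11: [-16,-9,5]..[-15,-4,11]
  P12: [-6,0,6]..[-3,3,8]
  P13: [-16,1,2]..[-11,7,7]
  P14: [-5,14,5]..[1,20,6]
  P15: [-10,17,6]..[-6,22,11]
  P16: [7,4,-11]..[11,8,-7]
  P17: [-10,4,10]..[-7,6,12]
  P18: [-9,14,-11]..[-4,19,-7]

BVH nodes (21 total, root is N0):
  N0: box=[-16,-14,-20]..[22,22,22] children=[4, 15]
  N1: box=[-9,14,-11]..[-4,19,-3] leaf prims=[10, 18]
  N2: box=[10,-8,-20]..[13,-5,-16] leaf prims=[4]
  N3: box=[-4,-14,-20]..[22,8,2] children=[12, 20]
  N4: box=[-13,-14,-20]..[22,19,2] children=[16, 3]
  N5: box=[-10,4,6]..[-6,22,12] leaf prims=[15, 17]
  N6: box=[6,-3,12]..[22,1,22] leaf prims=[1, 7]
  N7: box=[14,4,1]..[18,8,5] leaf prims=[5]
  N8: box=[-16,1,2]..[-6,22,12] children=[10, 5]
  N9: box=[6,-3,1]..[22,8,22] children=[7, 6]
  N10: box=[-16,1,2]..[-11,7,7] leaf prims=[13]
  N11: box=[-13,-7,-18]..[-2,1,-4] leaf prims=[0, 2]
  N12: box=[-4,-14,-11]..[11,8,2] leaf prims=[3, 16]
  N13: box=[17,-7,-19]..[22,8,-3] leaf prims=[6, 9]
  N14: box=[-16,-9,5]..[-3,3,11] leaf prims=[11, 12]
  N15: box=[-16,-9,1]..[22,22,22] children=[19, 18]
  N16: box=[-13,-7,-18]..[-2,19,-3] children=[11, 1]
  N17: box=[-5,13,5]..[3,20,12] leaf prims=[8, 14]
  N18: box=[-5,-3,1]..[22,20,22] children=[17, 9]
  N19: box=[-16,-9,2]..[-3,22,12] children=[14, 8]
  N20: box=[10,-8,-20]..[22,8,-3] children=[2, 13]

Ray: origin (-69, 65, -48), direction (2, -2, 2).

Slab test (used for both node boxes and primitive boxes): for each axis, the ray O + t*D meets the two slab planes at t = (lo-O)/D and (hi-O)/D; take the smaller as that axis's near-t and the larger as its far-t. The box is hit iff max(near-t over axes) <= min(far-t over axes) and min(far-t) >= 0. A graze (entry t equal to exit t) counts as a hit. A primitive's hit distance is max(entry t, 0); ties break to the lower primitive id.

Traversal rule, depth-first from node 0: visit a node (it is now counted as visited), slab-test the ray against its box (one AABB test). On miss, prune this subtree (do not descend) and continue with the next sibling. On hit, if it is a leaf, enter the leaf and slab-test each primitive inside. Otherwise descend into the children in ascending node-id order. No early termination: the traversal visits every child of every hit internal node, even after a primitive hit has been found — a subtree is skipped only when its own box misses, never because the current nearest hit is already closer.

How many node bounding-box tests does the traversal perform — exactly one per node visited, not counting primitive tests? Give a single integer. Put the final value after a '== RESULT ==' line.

Walk:
N0 x:[53/2,91/2] y:[43/2,79/2] z:[14,35] -> hit [53/2,35], descend [4, 15]
  N4 x:[28,91/2] y:[23,79/2] z:[14,25] -> miss, prune
  N15 x:[53/2,91/2] y:[43/2,37] z:[49/2,35] -> hit [53/2,35], descend [18, 19]
    N18 x:[32,91/2] y:[45/2,34] z:[49/2,35] -> hit [32,34], descend [9, 17]
      N9 x:[75/2,91/2] y:[57/2,34] z:[49/2,35] -> miss, prune
      N17 x:[32,36] y:[45/2,26] z:[53/2,30] -> miss, prune
    N19 x:[53/2,33] y:[43/2,37] z:[25,30] -> hit [53/2,30], descend [8, 14]
      N8 x:[53/2,63/2] y:[43/2,32] z:[25,30] -> hit [53/2,30], descend [5, 10]
        N5 x:[59/2,63/2] y:[43/2,61/2] z:[27,30] -> hit [59/2,30] leaf, test {P15(miss), P17@t=59/2}
        N10 x:[53/2,29] y:[29,32] z:[25,55/2] -> miss, prune
      N14 x:[53/2,33] y:[31,37] z:[53/2,59/2] -> miss, prune

order=[0, 4, 15, 18, 9, 17, 19, 8, 5, 10, 14]  |boxes|=11  |leaves|=1  hit=P17

== RESULT ==
11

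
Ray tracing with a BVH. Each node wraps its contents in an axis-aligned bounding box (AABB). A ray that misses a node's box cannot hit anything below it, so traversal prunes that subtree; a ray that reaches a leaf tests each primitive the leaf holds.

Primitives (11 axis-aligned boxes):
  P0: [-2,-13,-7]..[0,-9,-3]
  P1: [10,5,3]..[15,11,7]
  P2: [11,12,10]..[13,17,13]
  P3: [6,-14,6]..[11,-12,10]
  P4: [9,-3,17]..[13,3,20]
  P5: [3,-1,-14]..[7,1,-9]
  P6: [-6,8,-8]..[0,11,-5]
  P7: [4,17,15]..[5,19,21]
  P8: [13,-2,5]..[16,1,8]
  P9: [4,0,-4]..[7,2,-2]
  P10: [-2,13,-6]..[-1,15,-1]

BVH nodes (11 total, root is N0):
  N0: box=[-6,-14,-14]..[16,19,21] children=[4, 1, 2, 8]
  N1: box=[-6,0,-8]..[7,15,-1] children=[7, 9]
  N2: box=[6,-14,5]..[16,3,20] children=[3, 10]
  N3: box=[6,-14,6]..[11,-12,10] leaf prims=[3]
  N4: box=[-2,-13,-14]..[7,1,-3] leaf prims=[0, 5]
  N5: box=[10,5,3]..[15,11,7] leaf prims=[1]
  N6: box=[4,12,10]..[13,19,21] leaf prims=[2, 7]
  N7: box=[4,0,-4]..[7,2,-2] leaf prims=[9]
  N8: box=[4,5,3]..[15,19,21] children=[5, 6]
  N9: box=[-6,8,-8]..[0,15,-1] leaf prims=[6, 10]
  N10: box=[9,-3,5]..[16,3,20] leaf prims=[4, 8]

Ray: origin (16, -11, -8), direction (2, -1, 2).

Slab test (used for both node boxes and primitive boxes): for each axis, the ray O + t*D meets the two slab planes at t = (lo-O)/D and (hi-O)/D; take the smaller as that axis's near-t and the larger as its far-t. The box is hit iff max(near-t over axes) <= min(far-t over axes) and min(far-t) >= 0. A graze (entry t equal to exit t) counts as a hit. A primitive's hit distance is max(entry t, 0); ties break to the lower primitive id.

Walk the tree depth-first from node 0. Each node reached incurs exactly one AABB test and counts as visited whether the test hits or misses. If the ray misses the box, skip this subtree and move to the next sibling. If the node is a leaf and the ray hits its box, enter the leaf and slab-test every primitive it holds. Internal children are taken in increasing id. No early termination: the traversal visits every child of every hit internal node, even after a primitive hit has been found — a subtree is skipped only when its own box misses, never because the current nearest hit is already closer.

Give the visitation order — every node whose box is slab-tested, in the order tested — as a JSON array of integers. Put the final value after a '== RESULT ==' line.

Walk:
N0 x:[-11,0] y:[-30,3] z:[-3,29/2] -> hit [-3,0], descend [1, 2, 4, 8]
  N1 x:[-11,-9/2] y:[-26,-11] z:[0,7/2] -> miss, prune
  N2 x:[-5,0] y:[-14,3] z:[13/2,14] -> miss, prune
  N4 x:[-9,-9/2] y:[-12,2] z:[-3,5/2] -> miss, prune
  N8 x:[-6,-1/2] y:[-30,-16] z:[11/2,29/2] -> miss, prune

Visited [0, 1, 2, 4, 8]. Tests: 5 box, 0 leaf. Nearest: miss.

== RESULT ==
[0, 1, 2, 4, 8]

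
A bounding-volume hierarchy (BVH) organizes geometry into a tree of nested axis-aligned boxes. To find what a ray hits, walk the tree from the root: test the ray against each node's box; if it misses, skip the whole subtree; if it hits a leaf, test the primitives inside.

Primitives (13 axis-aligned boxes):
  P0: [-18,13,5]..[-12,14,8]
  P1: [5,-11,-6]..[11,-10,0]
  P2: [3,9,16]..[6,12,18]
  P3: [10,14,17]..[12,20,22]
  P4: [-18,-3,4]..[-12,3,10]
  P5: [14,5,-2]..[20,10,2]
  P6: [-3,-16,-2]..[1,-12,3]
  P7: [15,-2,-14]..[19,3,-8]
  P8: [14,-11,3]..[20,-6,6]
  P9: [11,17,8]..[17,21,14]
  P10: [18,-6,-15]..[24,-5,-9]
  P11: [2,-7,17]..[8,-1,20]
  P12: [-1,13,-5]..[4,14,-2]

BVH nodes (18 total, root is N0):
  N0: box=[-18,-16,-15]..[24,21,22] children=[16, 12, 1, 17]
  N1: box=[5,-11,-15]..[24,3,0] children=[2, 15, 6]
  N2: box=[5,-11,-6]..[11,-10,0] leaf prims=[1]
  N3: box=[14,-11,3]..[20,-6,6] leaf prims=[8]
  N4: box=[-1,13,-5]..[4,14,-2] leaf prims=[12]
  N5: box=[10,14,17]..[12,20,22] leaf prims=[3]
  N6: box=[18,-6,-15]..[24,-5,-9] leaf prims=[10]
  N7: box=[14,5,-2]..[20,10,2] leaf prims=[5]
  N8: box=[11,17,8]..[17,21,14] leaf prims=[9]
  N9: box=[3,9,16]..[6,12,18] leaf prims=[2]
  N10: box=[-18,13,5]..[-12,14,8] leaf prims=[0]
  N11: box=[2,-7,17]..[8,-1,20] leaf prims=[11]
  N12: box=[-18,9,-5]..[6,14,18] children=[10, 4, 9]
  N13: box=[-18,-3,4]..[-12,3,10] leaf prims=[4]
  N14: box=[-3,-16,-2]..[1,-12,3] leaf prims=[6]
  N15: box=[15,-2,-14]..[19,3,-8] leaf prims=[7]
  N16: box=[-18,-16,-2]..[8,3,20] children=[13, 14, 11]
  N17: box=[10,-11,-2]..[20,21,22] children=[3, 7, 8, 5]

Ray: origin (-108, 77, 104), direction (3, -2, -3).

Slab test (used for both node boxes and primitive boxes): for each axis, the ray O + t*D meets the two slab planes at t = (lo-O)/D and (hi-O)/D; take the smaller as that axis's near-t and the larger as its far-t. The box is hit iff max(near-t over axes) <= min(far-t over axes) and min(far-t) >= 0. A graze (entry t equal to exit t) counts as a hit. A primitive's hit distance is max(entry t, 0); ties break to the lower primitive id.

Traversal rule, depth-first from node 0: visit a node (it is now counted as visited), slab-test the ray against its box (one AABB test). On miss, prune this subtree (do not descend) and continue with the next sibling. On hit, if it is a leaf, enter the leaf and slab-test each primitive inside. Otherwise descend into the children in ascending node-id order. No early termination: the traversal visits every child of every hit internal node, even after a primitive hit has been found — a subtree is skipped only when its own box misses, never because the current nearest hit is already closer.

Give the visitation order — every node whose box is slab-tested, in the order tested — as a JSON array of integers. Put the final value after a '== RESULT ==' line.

Walk:
N0 x:[30,44] y:[28,93/2] z:[82/3,119/3] -> hit [30,119/3], descend [1, 12, 16, 17]
  N1 x:[113/3,44] y:[37,44] z:[104/3,119/3] -> hit [113/3,119/3], descend [2, 6, 15]
    N2 x:[113/3,119/3] y:[87/2,44] z:[104/3,110/3] -> miss, prune
    N6 x:[42,44] y:[41,83/2] z:[113/3,119/3] -> miss, prune
    N15 x:[41,127/3] y:[37,79/2] z:[112/3,118/3] -> miss, prune
  N12 x:[30,38] y:[63/2,34] z:[86/3,109/3] -> hit [63/2,34], descend [4, 9, 10]
    N4 x:[107/3,112/3] y:[63/2,32] z:[106/3,109/3] -> miss, prune
    N9 x:[37,38] y:[65/2,34] z:[86/3,88/3] -> miss, prune
    N10 x:[30,32] y:[63/2,32] z:[32,33] -> hit [32,32] leaf, test {P0@t=32}
  N16 x:[30,116/3] y:[37,93/2] z:[28,106/3] -> miss, prune
  N17 x:[118/3,128/3] y:[28,44] z:[82/3,106/3] -> miss, prune

Visited [0, 1, 2, 6, 15, 12, 4, 9, 10, 16, 17]. Tests: 11 box, 1 leaf. Nearest: P0.

== RESULT ==
[0, 1, 2, 6, 15, 12, 4, 9, 10, 16, 17]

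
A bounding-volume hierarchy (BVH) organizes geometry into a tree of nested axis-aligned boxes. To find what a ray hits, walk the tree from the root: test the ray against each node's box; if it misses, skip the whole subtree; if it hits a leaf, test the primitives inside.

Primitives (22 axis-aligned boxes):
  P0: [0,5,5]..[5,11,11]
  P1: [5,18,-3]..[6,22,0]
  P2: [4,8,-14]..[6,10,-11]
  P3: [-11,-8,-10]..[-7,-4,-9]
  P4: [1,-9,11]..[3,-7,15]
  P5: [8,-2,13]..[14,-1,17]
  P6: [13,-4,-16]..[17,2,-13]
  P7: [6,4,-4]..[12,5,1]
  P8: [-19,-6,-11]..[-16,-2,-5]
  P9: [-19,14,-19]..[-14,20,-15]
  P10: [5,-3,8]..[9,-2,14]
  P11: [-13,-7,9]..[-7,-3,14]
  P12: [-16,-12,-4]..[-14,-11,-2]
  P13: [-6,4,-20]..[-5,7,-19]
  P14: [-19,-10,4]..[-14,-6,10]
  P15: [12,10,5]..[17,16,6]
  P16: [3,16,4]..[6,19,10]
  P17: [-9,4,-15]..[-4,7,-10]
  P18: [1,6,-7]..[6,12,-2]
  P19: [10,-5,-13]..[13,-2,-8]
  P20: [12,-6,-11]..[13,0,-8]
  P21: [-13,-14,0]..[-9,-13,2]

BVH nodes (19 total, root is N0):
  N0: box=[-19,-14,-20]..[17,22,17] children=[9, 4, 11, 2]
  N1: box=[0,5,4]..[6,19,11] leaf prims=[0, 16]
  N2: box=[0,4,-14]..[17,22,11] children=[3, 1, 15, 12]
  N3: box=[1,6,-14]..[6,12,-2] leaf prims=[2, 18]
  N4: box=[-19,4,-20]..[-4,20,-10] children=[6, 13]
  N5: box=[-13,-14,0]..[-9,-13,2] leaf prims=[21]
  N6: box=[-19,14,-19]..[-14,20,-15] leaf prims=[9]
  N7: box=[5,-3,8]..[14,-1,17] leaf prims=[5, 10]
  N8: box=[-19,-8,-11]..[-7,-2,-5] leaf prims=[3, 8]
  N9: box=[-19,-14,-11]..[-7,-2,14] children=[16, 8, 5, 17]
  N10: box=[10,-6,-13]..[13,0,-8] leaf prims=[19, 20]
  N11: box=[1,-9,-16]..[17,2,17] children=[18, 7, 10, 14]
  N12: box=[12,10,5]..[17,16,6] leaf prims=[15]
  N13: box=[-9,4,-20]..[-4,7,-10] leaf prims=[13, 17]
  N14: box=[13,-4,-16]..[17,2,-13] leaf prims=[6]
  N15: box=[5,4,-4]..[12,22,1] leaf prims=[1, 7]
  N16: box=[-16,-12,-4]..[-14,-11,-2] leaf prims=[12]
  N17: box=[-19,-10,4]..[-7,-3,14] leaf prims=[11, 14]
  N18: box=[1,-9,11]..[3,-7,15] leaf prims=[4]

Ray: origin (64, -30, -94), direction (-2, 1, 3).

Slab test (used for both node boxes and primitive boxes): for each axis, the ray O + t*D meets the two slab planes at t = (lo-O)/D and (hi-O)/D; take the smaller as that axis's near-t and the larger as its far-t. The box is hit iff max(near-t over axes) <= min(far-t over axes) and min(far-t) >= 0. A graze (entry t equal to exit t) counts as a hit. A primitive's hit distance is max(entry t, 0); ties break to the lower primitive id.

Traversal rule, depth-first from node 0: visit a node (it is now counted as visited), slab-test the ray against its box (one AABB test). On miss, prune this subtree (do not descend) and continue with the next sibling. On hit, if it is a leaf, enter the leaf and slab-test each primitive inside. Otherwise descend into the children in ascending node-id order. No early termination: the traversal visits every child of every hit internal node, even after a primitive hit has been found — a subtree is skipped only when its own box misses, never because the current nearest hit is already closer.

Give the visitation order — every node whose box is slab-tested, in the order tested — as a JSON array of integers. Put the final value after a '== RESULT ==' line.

Traverse from the root:
N0 x:[47/2,83/2] y:[16,52] z:[74/3,37] -> hit [74/3,37], descend [2, 4, 9, 11]
  N2 x:[47/2,32] y:[34,52] z:[80/3,35] -> miss, prune
  N4 x:[34,83/2] y:[34,50] z:[74/3,28] -> miss, prune
  N9 x:[71/2,83/2] y:[16,28] z:[83/3,36] -> miss, prune
  N11 x:[47/2,63/2] y:[21,32] z:[26,37] -> hit [26,63/2], descend [7, 10, 14, 18]
    N7 x:[25,59/2] y:[27,29] z:[34,37] -> miss, prune
    N10 x:[51/2,27] y:[24,30] z:[27,86/3] -> hit [27,27] leaf, test {P19@t=27, P20(miss)}
    N14 x:[47/2,51/2] y:[26,32] z:[26,27] -> miss, prune
    N18 x:[61/2,63/2] y:[21,23] z:[35,109/3] -> miss, prune

order=[0, 2, 4, 9, 11, 7, 10, 14, 18]  |boxes|=9  |leaves|=1  hit=P19

== RESULT ==
[0, 2, 4, 9, 11, 7, 10, 14, 18]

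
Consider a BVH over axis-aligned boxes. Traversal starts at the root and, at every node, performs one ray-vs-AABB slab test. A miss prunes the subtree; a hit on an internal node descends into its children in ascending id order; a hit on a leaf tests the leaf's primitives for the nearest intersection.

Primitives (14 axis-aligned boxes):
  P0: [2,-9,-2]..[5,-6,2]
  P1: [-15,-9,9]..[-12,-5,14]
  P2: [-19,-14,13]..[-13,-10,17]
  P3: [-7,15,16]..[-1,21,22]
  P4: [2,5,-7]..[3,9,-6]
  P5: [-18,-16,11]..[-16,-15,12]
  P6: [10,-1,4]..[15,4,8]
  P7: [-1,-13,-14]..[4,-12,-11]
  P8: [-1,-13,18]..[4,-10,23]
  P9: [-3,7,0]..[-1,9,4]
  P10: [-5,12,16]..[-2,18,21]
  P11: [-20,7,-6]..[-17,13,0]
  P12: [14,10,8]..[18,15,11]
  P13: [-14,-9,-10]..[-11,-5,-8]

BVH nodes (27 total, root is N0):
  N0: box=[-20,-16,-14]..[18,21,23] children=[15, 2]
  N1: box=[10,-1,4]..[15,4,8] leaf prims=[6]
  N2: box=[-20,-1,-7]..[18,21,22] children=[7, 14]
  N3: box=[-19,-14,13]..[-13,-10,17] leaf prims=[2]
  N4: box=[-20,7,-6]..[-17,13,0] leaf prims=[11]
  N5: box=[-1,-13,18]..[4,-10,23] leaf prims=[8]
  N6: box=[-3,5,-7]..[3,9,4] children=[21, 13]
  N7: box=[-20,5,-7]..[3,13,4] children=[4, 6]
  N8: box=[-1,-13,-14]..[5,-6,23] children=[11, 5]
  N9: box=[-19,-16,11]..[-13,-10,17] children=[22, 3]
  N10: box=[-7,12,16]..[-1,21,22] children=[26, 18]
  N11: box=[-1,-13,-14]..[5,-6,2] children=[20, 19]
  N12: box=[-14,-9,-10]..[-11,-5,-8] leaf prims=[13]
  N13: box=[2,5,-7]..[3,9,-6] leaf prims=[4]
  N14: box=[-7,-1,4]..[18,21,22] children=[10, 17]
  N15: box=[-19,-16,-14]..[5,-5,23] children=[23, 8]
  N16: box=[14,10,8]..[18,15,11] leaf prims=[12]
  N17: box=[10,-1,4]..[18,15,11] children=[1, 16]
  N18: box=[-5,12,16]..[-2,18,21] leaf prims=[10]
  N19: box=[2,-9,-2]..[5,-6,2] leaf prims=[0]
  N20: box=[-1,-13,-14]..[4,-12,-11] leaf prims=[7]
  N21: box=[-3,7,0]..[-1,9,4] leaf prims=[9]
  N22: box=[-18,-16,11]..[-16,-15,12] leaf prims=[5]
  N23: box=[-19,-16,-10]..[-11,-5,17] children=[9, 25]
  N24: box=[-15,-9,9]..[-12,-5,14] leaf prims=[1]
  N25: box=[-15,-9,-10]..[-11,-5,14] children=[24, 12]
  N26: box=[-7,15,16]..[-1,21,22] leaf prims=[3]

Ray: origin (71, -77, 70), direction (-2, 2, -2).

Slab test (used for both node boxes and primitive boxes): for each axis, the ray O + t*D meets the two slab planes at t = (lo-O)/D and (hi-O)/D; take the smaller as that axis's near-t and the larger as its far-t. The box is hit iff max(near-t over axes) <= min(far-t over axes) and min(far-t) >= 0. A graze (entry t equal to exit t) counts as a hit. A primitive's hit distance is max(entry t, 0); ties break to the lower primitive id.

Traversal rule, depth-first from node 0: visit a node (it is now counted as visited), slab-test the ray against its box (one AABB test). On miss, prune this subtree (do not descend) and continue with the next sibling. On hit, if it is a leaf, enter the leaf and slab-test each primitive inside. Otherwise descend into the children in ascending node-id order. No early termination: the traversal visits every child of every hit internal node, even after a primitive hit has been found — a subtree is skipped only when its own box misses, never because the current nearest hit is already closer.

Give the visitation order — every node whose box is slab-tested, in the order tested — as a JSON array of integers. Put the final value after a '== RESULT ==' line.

Traverse from the root:
N0 x:[53/2,91/2] y:[61/2,49] z:[47/2,42] -> hit [61/2,42], descend [2, 15]
  N2 x:[53/2,91/2] y:[38,49] z:[24,77/2] -> hit [38,77/2], descend [7, 14]
    N7 x:[34,91/2] y:[41,45] z:[33,77/2] -> miss, prune
    N14 x:[53/2,39] y:[38,49] z:[24,33] -> miss, prune
  N15 x:[33,45] y:[61/2,36] z:[47/2,42] -> hit [33,36], descend [8, 23]
    N8 x:[33,36] y:[32,71/2] z:[47/2,42] -> hit [33,71/2], descend [5, 11]
      N5 x:[67/2,36] y:[32,67/2] z:[47/2,26] -> miss, prune
      N11 x:[33,36] y:[32,71/2] z:[34,42] -> hit [34,71/2], descend [19, 20]
        N19 x:[33,69/2] y:[34,71/2] z:[34,36] -> hit [34,69/2] leaf, test {P0@t=34}
        N20 x:[67/2,36] y:[32,65/2] z:[81/2,42] -> miss, prune
    N23 x:[41,45] y:[61/2,36] z:[53/2,40] -> miss, prune

Summary -> nodes [0, 2, 7, 14, 15, 8, 5, 11, 19, 20, 23]; box-tests=11; leaf-entries=1; first=P0

== RESULT ==
[0, 2, 7, 14, 15, 8, 5, 11, 19, 20, 23]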